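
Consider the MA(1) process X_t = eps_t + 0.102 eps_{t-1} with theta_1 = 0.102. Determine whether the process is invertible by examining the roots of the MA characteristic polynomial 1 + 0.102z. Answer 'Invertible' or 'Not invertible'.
\text{Invertible}

The MA(q) characteristic polynomial is P(z) = 1 + 0.102z.
Invertibility requires all roots to lie outside the unit circle, i.e. |z| > 1 for every root.
This is linear in z: 1 + (0.102) z = 0  =>  z = -1/(0.102) = -9.803922,  |z| = 9.803922.
Moduli of all roots: 9.8039.
All moduli strictly greater than 1? Yes.
Verdict: Invertible.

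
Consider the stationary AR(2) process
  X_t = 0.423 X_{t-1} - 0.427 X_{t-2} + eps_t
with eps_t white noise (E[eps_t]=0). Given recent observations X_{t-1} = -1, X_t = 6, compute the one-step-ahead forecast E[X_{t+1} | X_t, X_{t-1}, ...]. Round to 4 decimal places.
E[X_{t+1} \mid \mathcal F_t] = 2.9650

For an AR(p) model X_t = c + sum_i phi_i X_{t-i} + eps_t, the
one-step-ahead conditional mean is
  E[X_{t+1} | X_t, ...] = c + sum_i phi_i X_{t+1-i}.
Substitute known values:
  E[X_{t+1} | ...] = (0.423) * (6) + (-0.427) * (-1)
                   = 2.9650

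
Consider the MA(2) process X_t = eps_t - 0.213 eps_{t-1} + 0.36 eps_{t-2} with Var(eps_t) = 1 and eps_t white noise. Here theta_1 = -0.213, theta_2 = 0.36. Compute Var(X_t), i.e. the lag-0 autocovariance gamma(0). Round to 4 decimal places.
\gamma(0) = 1.1750

For an MA(q) process X_t = eps_t + sum_i theta_i eps_{t-i} with
Var(eps_t) = sigma^2, the variance is
  gamma(0) = sigma^2 * (1 + sum_i theta_i^2).
  sum_i theta_i^2 = (-0.213)^2 + (0.36)^2 = 0.045369 + 0.1296 = 0.174969.
  gamma(0) = 1 * (1 + 0.174969) = 1 * 1.174969 = 1.174969, which rounds to 1.1750.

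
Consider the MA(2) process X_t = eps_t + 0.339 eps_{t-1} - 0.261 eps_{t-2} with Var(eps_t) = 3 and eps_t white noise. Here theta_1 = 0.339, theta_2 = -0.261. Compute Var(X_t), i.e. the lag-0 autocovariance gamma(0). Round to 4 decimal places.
\gamma(0) = 3.5491

For an MA(q) process X_t = eps_t + sum_i theta_i eps_{t-i} with
Var(eps_t) = sigma^2, the variance is
  gamma(0) = sigma^2 * (1 + sum_i theta_i^2).
  sum_i theta_i^2 = (0.339)^2 + (-0.261)^2 = 0.114921 + 0.068121 = 0.183042.
  gamma(0) = 3 * (1 + 0.183042) = 3 * 1.183042 = 3.549126, which rounds to 3.5491.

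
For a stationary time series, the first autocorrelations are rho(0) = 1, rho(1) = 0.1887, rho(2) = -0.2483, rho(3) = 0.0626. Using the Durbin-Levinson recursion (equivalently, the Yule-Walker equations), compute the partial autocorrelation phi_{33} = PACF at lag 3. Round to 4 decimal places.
\phi_{33} = 0.2030

The PACF at lag k is phi_{kk}, the last component of the solution
to the Yule-Walker system G_k phi = r_k where
  (G_k)_{ij} = rho(|i - j|), (r_k)_i = rho(i), i,j = 1..k.
Equivalently, Durbin-Levinson gives phi_{kk} iteratively:
  phi_{11} = rho(1)
  phi_{kk} = [rho(k) - sum_{j=1..k-1} phi_{k-1,j} rho(k-j)]
            / [1 - sum_{j=1..k-1} phi_{k-1,j} rho(j)],
  phi_{k,j} = phi_{k-1,j} - phi_{kk} phi_{k-1,k-j},  j = 1..k-1.
Step k = 1:
  phi_11 = rho(1) = 0.1887.
Step k = 2:
  phi_22 = [rho(2) - phi_11 rho(1)] / [1 - phi_11 rho(1)] = [-0.2483 - (0.1887)(0.1887)] / [1 - (0.1887)(0.1887)]
         = -0.28390769 / 0.96439231 = -0.29439.
  Update: phi_21 = phi_11 - phi_22 phi_11 = 0.1887 - (-0.29439)(0.1887) = 0.244251.
Step k = 3:
  phi_33 = [rho(3) - phi_21 rho(2) - phi_22 rho(1)] / [1 - phi_21 rho(1) - phi_22 rho(2)]
    numerator   = 0.0626 - (0.244251)(-0.2483) - (-0.29439)(0.1887) = 0.17879907
    denominator = 1 - (0.244251)(0.1887) - (-0.29439)(-0.2483) = 0.88081266
  phi_33 = 0.17879907 / 0.88081266 = 0.203.
Therefore phi_{33} = 0.2030.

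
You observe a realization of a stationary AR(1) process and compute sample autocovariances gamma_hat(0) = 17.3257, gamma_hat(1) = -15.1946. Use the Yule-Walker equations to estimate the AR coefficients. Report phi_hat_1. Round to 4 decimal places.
\hat\phi_{1} = -0.8770

The Yule-Walker equations for an AR(p) process read, in matrix form,
  Gamma_p phi = r_p,   with   (Gamma_p)_{ij} = gamma(|i - j|),
                       (r_p)_i = gamma(i),   i,j = 1..p.
Substitute the sample gammas (Toeplitz matrix and right-hand side of size 1):
  Gamma_p = [[17.3257]]
  r_p     = [-15.1946]
With p = 1 this is the single equation gamma(0) phi_1 = gamma(1):
  phi_hat_1 = gamma(1) / gamma(0) = -15.1946 / 17.3257 = -0.8770.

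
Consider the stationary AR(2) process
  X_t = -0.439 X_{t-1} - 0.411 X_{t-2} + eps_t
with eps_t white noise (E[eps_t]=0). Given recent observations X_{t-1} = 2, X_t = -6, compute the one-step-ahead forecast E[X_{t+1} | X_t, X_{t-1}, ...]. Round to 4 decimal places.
E[X_{t+1} \mid \mathcal F_t] = 1.8120

For an AR(p) model X_t = c + sum_i phi_i X_{t-i} + eps_t, the
one-step-ahead conditional mean is
  E[X_{t+1} | X_t, ...] = c + sum_i phi_i X_{t+1-i}.
Substitute known values:
  E[X_{t+1} | ...] = (-0.439) * (-6) + (-0.411) * (2)
                   = 1.8120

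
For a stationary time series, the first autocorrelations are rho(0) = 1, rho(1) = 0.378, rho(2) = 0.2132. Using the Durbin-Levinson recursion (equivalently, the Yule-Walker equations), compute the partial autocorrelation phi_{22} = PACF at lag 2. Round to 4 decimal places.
\phi_{22} = 0.0820

The PACF at lag k is phi_{kk}, the last component of the solution
to the Yule-Walker system G_k phi = r_k where
  (G_k)_{ij} = rho(|i - j|), (r_k)_i = rho(i), i,j = 1..k.
Equivalently, Durbin-Levinson gives phi_{kk} iteratively:
  phi_{11} = rho(1)
  phi_{kk} = [rho(k) - sum_{j=1..k-1} phi_{k-1,j} rho(k-j)]
            / [1 - sum_{j=1..k-1} phi_{k-1,j} rho(j)],
  phi_{k,j} = phi_{k-1,j} - phi_{kk} phi_{k-1,k-j},  j = 1..k-1.
Step k = 1:
  phi_11 = rho(1) = 0.378.
Step k = 2:
  phi_22 = [rho(2) - phi_11 rho(1)] / [1 - phi_11 rho(1)] = [0.2132 - (0.378)(0.378)] / [1 - (0.378)(0.378)]
         = 0.070316 / 0.857116 = 0.082.
Therefore phi_{22} = 0.0820.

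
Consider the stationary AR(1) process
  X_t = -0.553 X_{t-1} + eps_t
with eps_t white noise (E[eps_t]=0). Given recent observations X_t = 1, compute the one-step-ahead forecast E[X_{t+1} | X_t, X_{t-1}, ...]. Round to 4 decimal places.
E[X_{t+1} \mid \mathcal F_t] = -0.5530

For an AR(p) model X_t = c + sum_i phi_i X_{t-i} + eps_t, the
one-step-ahead conditional mean is
  E[X_{t+1} | X_t, ...] = c + sum_i phi_i X_{t+1-i}.
Substitute known values:
  E[X_{t+1} | ...] = (-0.553) * (1)
                   = -0.5530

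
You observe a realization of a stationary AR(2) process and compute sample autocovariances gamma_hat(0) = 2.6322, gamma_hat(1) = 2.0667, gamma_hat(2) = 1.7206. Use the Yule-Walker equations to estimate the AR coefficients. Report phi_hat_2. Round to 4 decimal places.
\hat\phi_{2} = 0.0970

The Yule-Walker equations for an AR(p) process read, in matrix form,
  Gamma_p phi = r_p,   with   (Gamma_p)_{ij} = gamma(|i - j|),
                       (r_p)_i = gamma(i),   i,j = 1..p.
Substitute the sample gammas (Toeplitz matrix and right-hand side of size 2):
  Gamma_p = [[2.6322, 2.0667], [2.0667, 2.6322]]
  r_p     = [2.0667, 1.7206]
Written out:
  2.6322 phi_1 + 2.0667 phi_2 = 2.0667
  2.0667 phi_1 + 2.6322 phi_2 = 1.7206
Solve by Cramer's rule:
  det = gamma(0)^2 - gamma(1)^2 = (2.6322)^2 - (2.0667)^2 = 6.92847684 - 4.27124889 = 2.65722795
  phi_hat_1 = [gamma(1) gamma(0) - gamma(1) gamma(2)] / det = [(2.0667)(2.6322) - (2.0667)(1.7206)] / 2.65722795 = 1.88400372 / 2.65722795 = 0.709
  phi_hat_2 = [gamma(0) gamma(2) - gamma(1)^2] / det = [(2.6322)(1.7206) - (2.0667)^2] / 2.65722795 = 0.25771443 / 2.65722795 = 0.097
So phi_hat = [0.7090, 0.0970].
Therefore phi_hat_2 = 0.0970.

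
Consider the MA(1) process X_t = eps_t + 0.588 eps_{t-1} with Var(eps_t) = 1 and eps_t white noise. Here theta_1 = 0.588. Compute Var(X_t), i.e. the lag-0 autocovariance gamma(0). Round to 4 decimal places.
\gamma(0) = 1.3457

For an MA(q) process X_t = eps_t + sum_i theta_i eps_{t-i} with
Var(eps_t) = sigma^2, the variance is
  gamma(0) = sigma^2 * (1 + sum_i theta_i^2).
  sum_i theta_i^2 = (0.588)^2 = 0.345744.
  gamma(0) = 1 * (1 + 0.345744) = 1 * 1.345744 = 1.345744, which rounds to 1.3457.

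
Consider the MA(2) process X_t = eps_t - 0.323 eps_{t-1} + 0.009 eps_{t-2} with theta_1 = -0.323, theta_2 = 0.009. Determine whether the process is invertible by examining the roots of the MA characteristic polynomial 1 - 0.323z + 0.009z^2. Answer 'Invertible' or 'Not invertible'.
\text{Invertible}

The MA(q) characteristic polynomial is P(z) = 1 - 0.323z + 0.009z^2.
Invertibility requires all roots to lie outside the unit circle, i.e. |z| > 1 for every root.
Set 1 + (-0.323) z + (0.009) z^2 = 0, i.e. a z^2 + b z + c = 0 with a = 0.009, b = -0.323, c = 1.
Discriminant D = b^2 - 4ac = (-0.323)^2 - 4*(0.009)*1 = 0.104329 - (0.036) = 0.068329.
D >= 0, so the roots are real: z = (-b +/- sqrt(D)) / (2a) = (0.323 +/- 0.261398) / (0.018).
  z_1 = (0.323 + 0.261398) / (0.018) = 32.4666,   |z_1| = 32.4666.
  z_2 = (0.323 - 0.261398) / (0.018) = 3.4223,   |z_2| = 3.4223.
Moduli of all roots: 32.4666, 3.4223.
All moduli strictly greater than 1? Yes.
Verdict: Invertible.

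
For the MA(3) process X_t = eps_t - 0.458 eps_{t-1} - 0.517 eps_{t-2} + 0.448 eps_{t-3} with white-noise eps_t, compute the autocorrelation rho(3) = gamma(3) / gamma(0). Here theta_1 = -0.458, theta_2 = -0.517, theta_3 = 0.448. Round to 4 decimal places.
\rho(3) = 0.2670

For an MA(q) process with theta_0 = 1, the autocovariance is
  gamma(k) = sigma^2 * sum_{i=0..q-k} theta_i * theta_{i+k},
and rho(k) = gamma(k) / gamma(0). Sigma^2 cancels.
  numerator   = (1)*(0.448) = 0.448.
  denominator = (1)^2 + (-0.458)^2 + (-0.517)^2 + (0.448)^2 = 1.677757.
  rho(3) = 0.448 / 1.677757 = 0.2670.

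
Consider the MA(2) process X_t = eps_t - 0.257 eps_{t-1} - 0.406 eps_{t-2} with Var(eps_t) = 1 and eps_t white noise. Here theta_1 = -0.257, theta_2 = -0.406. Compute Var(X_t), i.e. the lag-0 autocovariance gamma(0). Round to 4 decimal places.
\gamma(0) = 1.2309

For an MA(q) process X_t = eps_t + sum_i theta_i eps_{t-i} with
Var(eps_t) = sigma^2, the variance is
  gamma(0) = sigma^2 * (1 + sum_i theta_i^2).
  sum_i theta_i^2 = (-0.257)^2 + (-0.406)^2 = 0.066049 + 0.164836 = 0.230885.
  gamma(0) = 1 * (1 + 0.230885) = 1 * 1.230885 = 1.230885, which rounds to 1.2309.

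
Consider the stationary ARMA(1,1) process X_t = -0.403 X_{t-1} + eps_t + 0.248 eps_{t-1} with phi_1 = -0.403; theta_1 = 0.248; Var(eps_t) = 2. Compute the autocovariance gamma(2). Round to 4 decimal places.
\gamma(2) = 0.1342

Multiply the model equation by X_{t-k} and take expectations. With theta_0 = psi_0 = 1 and psi_j the MA(infinity) weights, this gives
  gamma(k) - sum_i phi_i gamma(k-i) = c_k,
  c_k = sigma^2 * sum_{j=k..q} theta_j psi_{j-k}   (c_k = 0 for k > q),
using gamma(-m) = gamma(m).
psi-weights needed (psi_j = theta_j + sum_i phi_i psi_{j-i}):
  psi_1 = theta_1 + phi_1 = 0.248 + (-0.403) = -0.155
Right-hand sides:
  c_0 = sigma^2 (1 + theta_1 psi_1) = 2 * (1 + (0.248)(-0.155)) = 2 * 0.96156 = 1.92312
  c_1 = sigma^2 theta_1 = 2 * (0.248) = 0.496
  c_2 = 0
Equations for k = 0 and k = 1 (AR order 1):
  gamma(0) = phi_1 gamma(1) + c_0
  gamma(1) = phi_1 gamma(0) + c_1
Substituting the second into the first: gamma(0) (1 - phi_1^2) = c_0 + phi_1 c_1, so
  gamma(0) = (c_0 + phi_1 c_1) / (1 - phi_1^2) = (1.92312 + (-0.403)(0.496)) / (1 - (-0.403)^2) = 1.723232 / 0.837591 = 2.057367.
  gamma(1) = phi_1 gamma(0) + c_1 = (-0.403)(2.057367) + (0.496) = -0.333119.
For k = 2 (> q): gamma(2) = phi_1 gamma(1) = (-0.403)(-0.333119) = 0.134247.
Therefore gamma(2) = 0.1342 (to 4 decimal places).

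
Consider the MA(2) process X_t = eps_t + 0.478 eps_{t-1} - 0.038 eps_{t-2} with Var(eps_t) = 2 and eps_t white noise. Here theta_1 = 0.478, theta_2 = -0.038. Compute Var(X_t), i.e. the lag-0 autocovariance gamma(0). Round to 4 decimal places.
\gamma(0) = 2.4599

For an MA(q) process X_t = eps_t + sum_i theta_i eps_{t-i} with
Var(eps_t) = sigma^2, the variance is
  gamma(0) = sigma^2 * (1 + sum_i theta_i^2).
  sum_i theta_i^2 = (0.478)^2 + (-0.038)^2 = 0.228484 + 0.001444 = 0.229928.
  gamma(0) = 2 * (1 + 0.229928) = 2 * 1.229928 = 2.459856, which rounds to 2.4599.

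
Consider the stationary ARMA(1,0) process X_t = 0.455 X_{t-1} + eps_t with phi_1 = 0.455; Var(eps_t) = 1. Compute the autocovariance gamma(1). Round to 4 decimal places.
\gamma(1) = 0.5738

Multiply the model equation by X_{t-k} and take expectations. With theta_0 = psi_0 = 1 and psi_j the MA(infinity) weights, this gives
  gamma(k) - sum_i phi_i gamma(k-i) = c_k,
  c_k = sigma^2 * sum_{j=k..q} theta_j psi_{j-k}   (c_k = 0 for k > q),
using gamma(-m) = gamma(m).
Pure AR (q = 0): c_0 = sigma^2 = 1, c_k = 0 for k >= 1.
Equations for k = 0 and k = 1 (AR order 1):
  gamma(0) = phi_1 gamma(1) + c_0
  gamma(1) = phi_1 gamma(0) + c_1
Substituting the second into the first: gamma(0) (1 - phi_1^2) = c_0 + phi_1 c_1, so
  gamma(0) = c_0 / (1 - phi_1^2) = 1 / (1 - (0.455)^2) = 1 / 0.792975 = 1.261074.
  gamma(1) = phi_1 gamma(0) = (0.455)(1.261074) = 0.573789.
Therefore gamma(1) = 0.5738 (to 4 decimal places).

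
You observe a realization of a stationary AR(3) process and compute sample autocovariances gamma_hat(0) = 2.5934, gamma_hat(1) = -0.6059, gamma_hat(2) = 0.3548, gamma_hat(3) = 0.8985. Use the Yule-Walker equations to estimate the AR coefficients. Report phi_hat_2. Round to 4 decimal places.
\hat\phi_{2} = 0.1770

The Yule-Walker equations for an AR(p) process read, in matrix form,
  Gamma_p phi = r_p,   with   (Gamma_p)_{ij} = gamma(|i - j|),
                       (r_p)_i = gamma(i),   i,j = 1..p.
Substitute the sample gammas (Toeplitz matrix and right-hand side of size 3):
  Gamma_p = [[2.5934, -0.6059, 0.3548], [-0.6059, 2.5934, -0.6059], [0.3548, -0.6059, 2.5934]]
  r_p     = [-0.6059, 0.3548, 0.8985]
Written out (R1..R3):
  (R1) 2.5934 phi_1 - 0.6059 phi_2 + 0.3548 phi_3 = -0.6059
  (R2) -0.6059 phi_1 + 2.5934 phi_2 - 0.6059 phi_3 = 0.3548
  (R3) 0.3548 phi_1 - 0.6059 phi_2 + 2.5934 phi_3 = 0.8985
Gaussian elimination:
  R2 <- R2 - (-0.6059/2.5934) R1 = R2 - (-0.233632) R1:  2.451843 phi_2 - 0.523008 phi_3 = 0.213243
  R3 <- R3 - (0.3548/2.5934) R1 = R3 - (0.136809) R1:  -0.523008 phi_2 + 2.54486 phi_3 = 0.981392
  R3 <- R3 - (-0.523008/2.451843) R2 = R3 - (-0.213312) R2:  2.433296 phi_3 = 1.02688
Back-substitution:
  phi_hat_3 = 1.02688 / 2.433296 = 0.422012
  phi_hat_2 = (0.213243 - (-0.523008)(0.422012)) / 2.451843 = 0.176993
  phi_hat_1 = (-0.6059 - (-0.6059)(0.176993) - (0.3548)(0.422012)) / 2.5934 = -0.250015
So phi_hat = [-0.2500, 0.1770, 0.4220].
Therefore phi_hat_2 = 0.1770.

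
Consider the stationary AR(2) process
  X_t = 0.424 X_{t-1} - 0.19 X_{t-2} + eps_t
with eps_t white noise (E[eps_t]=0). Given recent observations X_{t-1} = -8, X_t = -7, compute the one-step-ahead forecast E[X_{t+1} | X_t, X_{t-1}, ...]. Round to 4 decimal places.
E[X_{t+1} \mid \mathcal F_t] = -1.4480

For an AR(p) model X_t = c + sum_i phi_i X_{t-i} + eps_t, the
one-step-ahead conditional mean is
  E[X_{t+1} | X_t, ...] = c + sum_i phi_i X_{t+1-i}.
Substitute known values:
  E[X_{t+1} | ...] = (0.424) * (-7) + (-0.19) * (-8)
                   = -1.4480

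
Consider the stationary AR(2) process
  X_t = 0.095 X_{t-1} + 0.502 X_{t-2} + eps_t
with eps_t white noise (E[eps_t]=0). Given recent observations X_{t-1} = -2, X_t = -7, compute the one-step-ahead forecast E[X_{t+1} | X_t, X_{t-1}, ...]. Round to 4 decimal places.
E[X_{t+1} \mid \mathcal F_t] = -1.6690

For an AR(p) model X_t = c + sum_i phi_i X_{t-i} + eps_t, the
one-step-ahead conditional mean is
  E[X_{t+1} | X_t, ...] = c + sum_i phi_i X_{t+1-i}.
Substitute known values:
  E[X_{t+1} | ...] = (0.095) * (-7) + (0.502) * (-2)
                   = -1.6690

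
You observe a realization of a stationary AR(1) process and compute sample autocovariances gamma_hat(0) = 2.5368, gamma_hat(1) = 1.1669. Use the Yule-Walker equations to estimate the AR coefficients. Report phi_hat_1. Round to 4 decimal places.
\hat\phi_{1} = 0.4600

The Yule-Walker equations for an AR(p) process read, in matrix form,
  Gamma_p phi = r_p,   with   (Gamma_p)_{ij} = gamma(|i - j|),
                       (r_p)_i = gamma(i),   i,j = 1..p.
Substitute the sample gammas (Toeplitz matrix and right-hand side of size 1):
  Gamma_p = [[2.5368]]
  r_p     = [1.1669]
With p = 1 this is the single equation gamma(0) phi_1 = gamma(1):
  phi_hat_1 = gamma(1) / gamma(0) = 1.1669 / 2.5368 = 0.4600.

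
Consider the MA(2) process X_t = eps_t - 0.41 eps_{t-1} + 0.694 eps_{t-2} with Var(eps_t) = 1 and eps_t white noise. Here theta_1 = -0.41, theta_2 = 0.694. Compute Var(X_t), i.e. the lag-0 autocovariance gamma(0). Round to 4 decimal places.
\gamma(0) = 1.6497

For an MA(q) process X_t = eps_t + sum_i theta_i eps_{t-i} with
Var(eps_t) = sigma^2, the variance is
  gamma(0) = sigma^2 * (1 + sum_i theta_i^2).
  sum_i theta_i^2 = (-0.41)^2 + (0.694)^2 = 0.1681 + 0.481636 = 0.649736.
  gamma(0) = 1 * (1 + 0.649736) = 1 * 1.649736 = 1.649736, which rounds to 1.6497.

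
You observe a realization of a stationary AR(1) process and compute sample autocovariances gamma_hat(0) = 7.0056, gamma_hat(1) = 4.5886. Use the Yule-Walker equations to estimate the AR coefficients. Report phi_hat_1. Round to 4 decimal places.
\hat\phi_{1} = 0.6550

The Yule-Walker equations for an AR(p) process read, in matrix form,
  Gamma_p phi = r_p,   with   (Gamma_p)_{ij} = gamma(|i - j|),
                       (r_p)_i = gamma(i),   i,j = 1..p.
Substitute the sample gammas (Toeplitz matrix and right-hand side of size 1):
  Gamma_p = [[7.0056]]
  r_p     = [4.5886]
With p = 1 this is the single equation gamma(0) phi_1 = gamma(1):
  phi_hat_1 = gamma(1) / gamma(0) = 4.5886 / 7.0056 = 0.6550.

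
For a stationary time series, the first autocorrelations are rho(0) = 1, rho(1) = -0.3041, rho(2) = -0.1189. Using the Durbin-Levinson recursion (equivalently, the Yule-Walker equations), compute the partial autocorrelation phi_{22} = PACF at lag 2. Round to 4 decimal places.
\phi_{22} = -0.2329

The PACF at lag k is phi_{kk}, the last component of the solution
to the Yule-Walker system G_k phi = r_k where
  (G_k)_{ij} = rho(|i - j|), (r_k)_i = rho(i), i,j = 1..k.
Equivalently, Durbin-Levinson gives phi_{kk} iteratively:
  phi_{11} = rho(1)
  phi_{kk} = [rho(k) - sum_{j=1..k-1} phi_{k-1,j} rho(k-j)]
            / [1 - sum_{j=1..k-1} phi_{k-1,j} rho(j)],
  phi_{k,j} = phi_{k-1,j} - phi_{kk} phi_{k-1,k-j},  j = 1..k-1.
Step k = 1:
  phi_11 = rho(1) = -0.3041.
Step k = 2:
  phi_22 = [rho(2) - phi_11 rho(1)] / [1 - phi_11 rho(1)] = [-0.1189 - (-0.3041)(-0.3041)] / [1 - (-0.3041)(-0.3041)]
         = -0.21137681 / 0.90752319 = -0.2329.
Therefore phi_{22} = -0.2329.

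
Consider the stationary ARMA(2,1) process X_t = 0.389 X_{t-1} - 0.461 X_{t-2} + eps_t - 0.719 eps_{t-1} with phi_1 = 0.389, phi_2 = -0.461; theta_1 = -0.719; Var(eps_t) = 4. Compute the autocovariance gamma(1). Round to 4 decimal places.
\gamma(1) = -0.3177

Multiply the model equation by X_{t-k} and take expectations. With theta_0 = psi_0 = 1 and psi_j the MA(infinity) weights, this gives
  gamma(k) - sum_i phi_i gamma(k-i) = c_k,
  c_k = sigma^2 * sum_{j=k..q} theta_j psi_{j-k}   (c_k = 0 for k > q),
using gamma(-m) = gamma(m).
psi-weights needed (psi_j = theta_j + sum_i phi_i psi_{j-i}):
  psi_1 = theta_1 + phi_1 = -0.719 + (0.389) = -0.33
Right-hand sides:
  c_0 = sigma^2 (1 + theta_1 psi_1) = 4 * (1 + (-0.719)(-0.33)) = 4 * 1.23727 = 4.94908
  c_1 = sigma^2 theta_1 = 4 * (-0.719) = -2.876
  c_2 = 0
Equations for k = 0, 1, 2 (AR order 2, c_2 = 0):
  (E0) gamma(0) = phi_1 gamma(1) + phi_2 gamma(2) + c_0
  (E1) gamma(1) = phi_1 gamma(0) + phi_2 gamma(1) + c_1
  (E2) gamma(2) = phi_1 gamma(1) + phi_2 gamma(0)
From (E1): gamma(1) = A gamma(0) + B with
  A = phi_1 / (1 - phi_2) = 0.389 / 1.461 = 0.266256,   B = c_1 / (1 - phi_2) = -2.876 / 1.461 = -1.968515.
Insert (E2) into (E0): gamma(0) (1 - phi_2^2) = phi_1 (1 + phi_2) gamma(1) + c_0.
  phi_1 (1 + phi_2) = (0.389)(0.539) = 0.209671,   1 - phi_2^2 = 0.787479.
Replace gamma(1) by A gamma(0) + B and collect gamma(0):
  gamma(0) [0.787479 - (0.209671)(0.266256)] = (0.209671)(-1.968515) + 4.94908
  gamma(0) * 0.731653 = 4.53634
  gamma(0) = 4.53634 / 0.731653 = 6.200126.
  gamma(1) = A gamma(0) + B = (0.266256)(6.200126) + (-1.968515) = -0.317694.
Therefore gamma(1) = -0.3177 (to 4 decimal places).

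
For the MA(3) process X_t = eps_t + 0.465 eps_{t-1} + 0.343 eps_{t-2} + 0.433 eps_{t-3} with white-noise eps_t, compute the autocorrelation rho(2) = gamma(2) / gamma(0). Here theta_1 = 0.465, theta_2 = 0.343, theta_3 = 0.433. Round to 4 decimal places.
\rho(2) = 0.3578

For an MA(q) process with theta_0 = 1, the autocovariance is
  gamma(k) = sigma^2 * sum_{i=0..q-k} theta_i * theta_{i+k},
and rho(k) = gamma(k) / gamma(0). Sigma^2 cancels.
  numerator   = (1)*(0.343) + (0.465)*(0.433) = 0.544345.
  denominator = (1)^2 + (0.465)^2 + (0.343)^2 + (0.433)^2 = 1.521363.
  rho(2) = 0.544345 / 1.521363 = 0.3578.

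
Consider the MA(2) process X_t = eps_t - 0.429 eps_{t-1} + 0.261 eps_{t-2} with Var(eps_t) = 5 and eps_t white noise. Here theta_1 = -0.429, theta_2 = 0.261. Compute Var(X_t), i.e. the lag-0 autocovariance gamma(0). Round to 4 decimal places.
\gamma(0) = 6.2608

For an MA(q) process X_t = eps_t + sum_i theta_i eps_{t-i} with
Var(eps_t) = sigma^2, the variance is
  gamma(0) = sigma^2 * (1 + sum_i theta_i^2).
  sum_i theta_i^2 = (-0.429)^2 + (0.261)^2 = 0.184041 + 0.068121 = 0.252162.
  gamma(0) = 5 * (1 + 0.252162) = 5 * 1.252162 = 6.26081, which rounds to 6.2608.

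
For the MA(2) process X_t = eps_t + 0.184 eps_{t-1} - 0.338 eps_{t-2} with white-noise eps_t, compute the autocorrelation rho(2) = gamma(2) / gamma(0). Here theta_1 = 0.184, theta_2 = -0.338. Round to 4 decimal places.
\rho(2) = -0.2944

For an MA(q) process with theta_0 = 1, the autocovariance is
  gamma(k) = sigma^2 * sum_{i=0..q-k} theta_i * theta_{i+k},
and rho(k) = gamma(k) / gamma(0). Sigma^2 cancels.
  numerator   = (1)*(-0.338) = -0.338.
  denominator = (1)^2 + (0.184)^2 + (-0.338)^2 = 1.1481.
  rho(2) = -0.338 / 1.1481 = -0.2944.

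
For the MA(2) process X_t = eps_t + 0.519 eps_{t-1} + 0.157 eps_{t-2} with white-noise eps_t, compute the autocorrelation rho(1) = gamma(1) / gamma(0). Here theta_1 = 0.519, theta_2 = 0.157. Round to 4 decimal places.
\rho(1) = 0.4640

For an MA(q) process with theta_0 = 1, the autocovariance is
  gamma(k) = sigma^2 * sum_{i=0..q-k} theta_i * theta_{i+k},
and rho(k) = gamma(k) / gamma(0). Sigma^2 cancels.
  numerator   = (1)*(0.519) + (0.519)*(0.157) = 0.600483.
  denominator = (1)^2 + (0.519)^2 + (0.157)^2 = 1.29401.
  rho(1) = 0.600483 / 1.29401 = 0.4640.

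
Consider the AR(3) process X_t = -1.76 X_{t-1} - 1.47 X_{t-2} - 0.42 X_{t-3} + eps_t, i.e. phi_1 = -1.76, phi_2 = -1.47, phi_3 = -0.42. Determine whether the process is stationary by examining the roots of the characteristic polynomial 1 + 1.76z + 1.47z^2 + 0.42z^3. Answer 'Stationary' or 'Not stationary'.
\text{Stationary}

The AR(p) characteristic polynomial is P(z) = 1 + 1.76z + 1.47z^2 + 0.42z^3.
Stationarity requires all roots to lie outside the unit circle, i.e. |z| > 1 for every root.
Degree 3: look for a simple real root z0 first, then factor out (1 - z/z0) and solve the remaining quadratic.
Testing z0 = -2: P(-2) = 1 + (1.76)(-2) + (1.47)(-2)^2 + (0.42)(-2)^3
  = 1 + (-3.52) + (5.88) + (-3.36) = 0.  So z_0 = -2 is a root, |z_0| = 2.
Divide out the factor (1 + 0.5 z) = (1 - z/z0) (since 1/z0 = -0.5):
  P(z) = (1 + 0.5 z)(1 + (1.26) z + (0.84) z^2)
  [check: z-coef 1.26 - (-0.5) = 1.76; z^2-coef 0.84 - (-0.5)(1.26) = 1.47; z^3-coef -(-0.5)(0.84) = 0.42.]
Remaining roots from the quadratic factor 1 + (1.26) z + (0.84) z^2:
  Set 1 + (1.26) z + (0.84) z^2 = 0, i.e. a z^2 + b z + c = 0 with a = 0.84, b = 1.26, c = 1.
  Discriminant D = b^2 - 4ac = (1.26)^2 - 4*(0.84)*1 = 1.5876 - (3.36) = -1.7724.
  D < 0, so the roots are the complex-conjugate pair z = (-b +/- i sqrt(-D)) / (2a) = -0.75 +/- 0.7924i.
  For a conjugate pair |z|^2 = z * conj(z) = (product of roots) = c/a = 1/(0.84) = 1.190476, so |z| = sqrt(1.190476) = 1.0911 for both roots.
Moduli of all roots: 2.0000, 1.0911, 1.0911.
All moduli strictly greater than 1? Yes.
Verdict: Stationary.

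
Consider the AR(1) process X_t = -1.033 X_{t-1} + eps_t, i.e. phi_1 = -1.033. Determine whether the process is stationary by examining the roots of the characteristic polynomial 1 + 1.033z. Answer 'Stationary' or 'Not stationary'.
\text{Not stationary}

The AR(p) characteristic polynomial is P(z) = 1 + 1.033z.
Stationarity requires all roots to lie outside the unit circle, i.e. |z| > 1 for every root.
This is linear in z: 1 + (1.033) z = 0  =>  z = -1/(1.033) = -0.968054,  |z| = 0.968054.
Moduli of all roots: 0.9681.
All moduli strictly greater than 1? No.
Verdict: Not stationary.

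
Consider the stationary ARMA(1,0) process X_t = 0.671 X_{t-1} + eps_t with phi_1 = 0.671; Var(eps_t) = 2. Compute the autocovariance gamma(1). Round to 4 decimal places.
\gamma(1) = 2.4411

Multiply the model equation by X_{t-k} and take expectations. With theta_0 = psi_0 = 1 and psi_j the MA(infinity) weights, this gives
  gamma(k) - sum_i phi_i gamma(k-i) = c_k,
  c_k = sigma^2 * sum_{j=k..q} theta_j psi_{j-k}   (c_k = 0 for k > q),
using gamma(-m) = gamma(m).
Pure AR (q = 0): c_0 = sigma^2 = 2, c_k = 0 for k >= 1.
Equations for k = 0 and k = 1 (AR order 1):
  gamma(0) = phi_1 gamma(1) + c_0
  gamma(1) = phi_1 gamma(0) + c_1
Substituting the second into the first: gamma(0) (1 - phi_1^2) = c_0 + phi_1 c_1, so
  gamma(0) = c_0 / (1 - phi_1^2) = 2 / (1 - (0.671)^2) = 2 / 0.549759 = 3.637958.
  gamma(1) = phi_1 gamma(0) = (0.671)(3.637958) = 2.44107.
Therefore gamma(1) = 2.4411 (to 4 decimal places).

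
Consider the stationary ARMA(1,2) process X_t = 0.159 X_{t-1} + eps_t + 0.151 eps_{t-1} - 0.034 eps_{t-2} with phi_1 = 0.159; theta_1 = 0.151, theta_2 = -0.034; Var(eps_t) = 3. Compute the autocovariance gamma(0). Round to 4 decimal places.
\gamma(0) = 3.2890

Multiply the model equation by X_{t-k} and take expectations. With theta_0 = psi_0 = 1 and psi_j the MA(infinity) weights, this gives
  gamma(k) - sum_i phi_i gamma(k-i) = c_k,
  c_k = sigma^2 * sum_{j=k..q} theta_j psi_{j-k}   (c_k = 0 for k > q),
using gamma(-m) = gamma(m).
psi-weights needed (psi_j = theta_j + sum_i phi_i psi_{j-i}):
  psi_1 = theta_1 + phi_1 = 0.151 + (0.159) = 0.31
  psi_2 = theta_2 + phi_1 psi_1 = -0.034 + (0.159)(0.31) = 0.01529
Right-hand sides:
  c_0 = sigma^2 (1 + theta_1 psi_1 + theta_2 psi_2) = 3 * (1 + (0.151)(0.31) + (-0.034)(0.01529)) = 3 * 1.04629 = 3.13887
  c_1 = sigma^2 (theta_1 + theta_2 psi_1) = 3 * (0.151 + (-0.034)(0.31)) = 0.42138
  c_2 = sigma^2 theta_2 = 3 * (-0.034) = -0.102
Equations for k = 0 and k = 1 (AR order 1):
  gamma(0) = phi_1 gamma(1) + c_0
  gamma(1) = phi_1 gamma(0) + c_1
Substituting the second into the first: gamma(0) (1 - phi_1^2) = c_0 + phi_1 c_1, so
  gamma(0) = (c_0 + phi_1 c_1) / (1 - phi_1^2) = (3.13887 + (0.159)(0.42138)) / (1 - (0.159)^2) = 3.20587 / 0.974719 = 3.28902.
Therefore gamma(0) = 3.2890 (to 4 decimal places).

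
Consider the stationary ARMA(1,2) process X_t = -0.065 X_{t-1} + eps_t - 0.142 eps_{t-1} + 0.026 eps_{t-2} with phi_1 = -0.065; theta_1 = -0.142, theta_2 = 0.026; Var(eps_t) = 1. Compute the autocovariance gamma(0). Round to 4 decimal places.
\gamma(0) = 1.0444

Multiply the model equation by X_{t-k} and take expectations. With theta_0 = psi_0 = 1 and psi_j the MA(infinity) weights, this gives
  gamma(k) - sum_i phi_i gamma(k-i) = c_k,
  c_k = sigma^2 * sum_{j=k..q} theta_j psi_{j-k}   (c_k = 0 for k > q),
using gamma(-m) = gamma(m).
psi-weights needed (psi_j = theta_j + sum_i phi_i psi_{j-i}):
  psi_1 = theta_1 + phi_1 = -0.142 + (-0.065) = -0.207
  psi_2 = theta_2 + phi_1 psi_1 = 0.026 + (-0.065)(-0.207) = 0.039455
Right-hand sides:
  c_0 = sigma^2 (1 + theta_1 psi_1 + theta_2 psi_2) = 1 * (1 + (-0.142)(-0.207) + (0.026)(0.039455)) = 1 * 1.03042 = 1.03042
  c_1 = sigma^2 (theta_1 + theta_2 psi_1) = 1 * (-0.142 + (0.026)(-0.207)) = -0.147382
  c_2 = sigma^2 theta_2 = 1 * (0.026) = 0.026
Equations for k = 0 and k = 1 (AR order 1):
  gamma(0) = phi_1 gamma(1) + c_0
  gamma(1) = phi_1 gamma(0) + c_1
Substituting the second into the first: gamma(0) (1 - phi_1^2) = c_0 + phi_1 c_1, so
  gamma(0) = (c_0 + phi_1 c_1) / (1 - phi_1^2) = (1.03042 + (-0.065)(-0.147382)) / (1 - (-0.065)^2) = 1.04 / 0.995775 = 1.044412.
Therefore gamma(0) = 1.0444 (to 4 decimal places).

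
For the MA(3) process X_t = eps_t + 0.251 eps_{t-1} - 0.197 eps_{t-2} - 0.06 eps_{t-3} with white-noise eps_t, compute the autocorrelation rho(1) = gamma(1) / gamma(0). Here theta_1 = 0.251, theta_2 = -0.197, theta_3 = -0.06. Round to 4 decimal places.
\rho(1) = 0.1930

For an MA(q) process with theta_0 = 1, the autocovariance is
  gamma(k) = sigma^2 * sum_{i=0..q-k} theta_i * theta_{i+k},
and rho(k) = gamma(k) / gamma(0). Sigma^2 cancels.
  numerator   = (1)*(0.251) + (0.251)*(-0.197) + (-0.197)*(-0.06) = 0.213373.
  denominator = (1)^2 + (0.251)^2 + (-0.197)^2 + (-0.06)^2 = 1.10541.
  rho(1) = 0.213373 / 1.10541 = 0.1930.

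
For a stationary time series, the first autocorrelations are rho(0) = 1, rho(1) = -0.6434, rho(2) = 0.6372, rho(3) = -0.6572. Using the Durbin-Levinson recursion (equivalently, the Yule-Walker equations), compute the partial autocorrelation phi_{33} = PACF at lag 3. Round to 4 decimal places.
\phi_{33} = -0.3160

The PACF at lag k is phi_{kk}, the last component of the solution
to the Yule-Walker system G_k phi = r_k where
  (G_k)_{ij} = rho(|i - j|), (r_k)_i = rho(i), i,j = 1..k.
Equivalently, Durbin-Levinson gives phi_{kk} iteratively:
  phi_{11} = rho(1)
  phi_{kk} = [rho(k) - sum_{j=1..k-1} phi_{k-1,j} rho(k-j)]
            / [1 - sum_{j=1..k-1} phi_{k-1,j} rho(j)],
  phi_{k,j} = phi_{k-1,j} - phi_{kk} phi_{k-1,k-j},  j = 1..k-1.
Step k = 1:
  phi_11 = rho(1) = -0.6434.
Step k = 2:
  phi_22 = [rho(2) - phi_11 rho(1)] / [1 - phi_11 rho(1)] = [0.6372 - (-0.6434)(-0.6434)] / [1 - (-0.6434)(-0.6434)]
         = 0.22323644 / 0.58603644 = 0.380926.
  Update: phi_21 = phi_11 - phi_22 phi_11 = -0.6434 - (0.380926)(-0.6434) = -0.398312.
Step k = 3:
  phi_33 = [rho(3) - phi_21 rho(2) - phi_22 rho(1)] / [1 - phi_21 rho(1) - phi_22 rho(2)]
    numerator   = -0.6572 - (-0.398312)(0.6372) - (0.380926)(-0.6434) = -0.1583077
    denominator = 1 - (-0.398312)(-0.6434) - (0.380926)(0.6372) = 0.50099991
  phi_33 = -0.1583077 / 0.50099991 = -0.316.
Therefore phi_{33} = -0.3160.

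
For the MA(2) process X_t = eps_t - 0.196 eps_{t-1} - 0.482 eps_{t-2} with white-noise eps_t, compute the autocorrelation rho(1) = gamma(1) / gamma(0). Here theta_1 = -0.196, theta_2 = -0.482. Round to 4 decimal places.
\rho(1) = -0.0799

For an MA(q) process with theta_0 = 1, the autocovariance is
  gamma(k) = sigma^2 * sum_{i=0..q-k} theta_i * theta_{i+k},
and rho(k) = gamma(k) / gamma(0). Sigma^2 cancels.
  numerator   = (1)*(-0.196) + (-0.196)*(-0.482) = -0.101528.
  denominator = (1)^2 + (-0.196)^2 + (-0.482)^2 = 1.27074.
  rho(1) = -0.101528 / 1.27074 = -0.0799.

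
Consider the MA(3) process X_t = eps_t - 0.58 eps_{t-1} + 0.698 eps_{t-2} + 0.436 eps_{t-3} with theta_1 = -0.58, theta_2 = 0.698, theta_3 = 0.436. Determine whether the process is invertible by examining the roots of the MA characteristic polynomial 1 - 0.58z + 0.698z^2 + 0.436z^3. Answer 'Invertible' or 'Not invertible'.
\text{Not invertible}

The MA(q) characteristic polynomial is P(z) = 1 - 0.58z + 0.698z^2 + 0.436z^3.
Invertibility requires all roots to lie outside the unit circle, i.e. |z| > 1 for every root.
Degree 3: look for a simple real root z0 first, then factor out (1 - z/z0) and solve the remaining quadratic.
Testing z0 = -2.5: P(-2.5) = 1 + (-0.58)(-2.5) + (0.698)(-2.5)^2 + (0.436)(-2.5)^3
  = 1 + (1.45) + (4.3625) + (-6.8125) = 0.  So z_0 = -2.5 is a root, |z_0| = 2.5.
Divide out the factor (1 + 0.4 z) = (1 - z/z0) (since 1/z0 = -0.4):
  P(z) = (1 + 0.4 z)(1 + (-0.98) z + (1.09) z^2)
  [check: z-coef -0.98 - (-0.4) = -0.58; z^2-coef 1.09 - (-0.4)(-0.98) = 0.698; z^3-coef -(-0.4)(1.09) = 0.436.]
Remaining roots from the quadratic factor 1 + (-0.98) z + (1.09) z^2:
  Set 1 + (-0.98) z + (1.09) z^2 = 0, i.e. a z^2 + b z + c = 0 with a = 1.09, b = -0.98, c = 1.
  Discriminant D = b^2 - 4ac = (-0.98)^2 - 4*(1.09)*1 = 0.9604 - (4.36) = -3.3996.
  D < 0, so the roots are the complex-conjugate pair z = (-b +/- i sqrt(-D)) / (2a) = 0.4495 +/- 0.8458i.
  For a conjugate pair |z|^2 = z * conj(z) = (product of roots) = c/a = 1/(1.09) = 0.917431, so |z| = sqrt(0.917431) = 0.9578 for both roots.
Moduli of all roots: 2.5000, 0.9578, 0.9578.
All moduli strictly greater than 1? No.
Verdict: Not invertible.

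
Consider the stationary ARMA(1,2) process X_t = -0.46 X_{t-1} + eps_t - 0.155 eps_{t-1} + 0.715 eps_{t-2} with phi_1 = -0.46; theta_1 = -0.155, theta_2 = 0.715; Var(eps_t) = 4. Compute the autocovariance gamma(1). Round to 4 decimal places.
\gamma(1) = -7.2389

Multiply the model equation by X_{t-k} and take expectations. With theta_0 = psi_0 = 1 and psi_j the MA(infinity) weights, this gives
  gamma(k) - sum_i phi_i gamma(k-i) = c_k,
  c_k = sigma^2 * sum_{j=k..q} theta_j psi_{j-k}   (c_k = 0 for k > q),
using gamma(-m) = gamma(m).
psi-weights needed (psi_j = theta_j + sum_i phi_i psi_{j-i}):
  psi_1 = theta_1 + phi_1 = -0.155 + (-0.46) = -0.615
  psi_2 = theta_2 + phi_1 psi_1 = 0.715 + (-0.46)(-0.615) = 0.9979
Right-hand sides:
  c_0 = sigma^2 (1 + theta_1 psi_1 + theta_2 psi_2) = 4 * (1 + (-0.155)(-0.615) + (0.715)(0.9979)) = 4 * 1.808823 = 7.235294
  c_1 = sigma^2 (theta_1 + theta_2 psi_1) = 4 * (-0.155 + (0.715)(-0.615)) = -2.3789
  c_2 = sigma^2 theta_2 = 4 * (0.715) = 2.86
Equations for k = 0 and k = 1 (AR order 1):
  gamma(0) = phi_1 gamma(1) + c_0
  gamma(1) = phi_1 gamma(0) + c_1
Substituting the second into the first: gamma(0) (1 - phi_1^2) = c_0 + phi_1 c_1, so
  gamma(0) = (c_0 + phi_1 c_1) / (1 - phi_1^2) = (7.235294 + (-0.46)(-2.3789)) / (1 - (-0.46)^2) = 8.329588 / 0.7884 = 10.56518.
  gamma(1) = phi_1 gamma(0) + c_1 = (-0.46)(10.56518) + (-2.3789) = -7.238883.
Therefore gamma(1) = -7.2389 (to 4 decimal places).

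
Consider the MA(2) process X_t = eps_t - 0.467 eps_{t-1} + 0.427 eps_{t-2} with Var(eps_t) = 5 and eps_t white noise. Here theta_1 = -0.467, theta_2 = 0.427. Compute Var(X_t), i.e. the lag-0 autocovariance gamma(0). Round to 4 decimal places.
\gamma(0) = 7.0021

For an MA(q) process X_t = eps_t + sum_i theta_i eps_{t-i} with
Var(eps_t) = sigma^2, the variance is
  gamma(0) = sigma^2 * (1 + sum_i theta_i^2).
  sum_i theta_i^2 = (-0.467)^2 + (0.427)^2 = 0.218089 + 0.182329 = 0.400418.
  gamma(0) = 5 * (1 + 0.400418) = 5 * 1.400418 = 7.00209, which rounds to 7.0021.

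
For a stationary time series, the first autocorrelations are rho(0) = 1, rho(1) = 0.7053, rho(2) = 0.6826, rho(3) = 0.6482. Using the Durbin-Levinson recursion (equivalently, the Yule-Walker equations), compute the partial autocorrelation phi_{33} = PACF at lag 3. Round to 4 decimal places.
\phi_{33} = 0.1941

The PACF at lag k is phi_{kk}, the last component of the solution
to the Yule-Walker system G_k phi = r_k where
  (G_k)_{ij} = rho(|i - j|), (r_k)_i = rho(i), i,j = 1..k.
Equivalently, Durbin-Levinson gives phi_{kk} iteratively:
  phi_{11} = rho(1)
  phi_{kk} = [rho(k) - sum_{j=1..k-1} phi_{k-1,j} rho(k-j)]
            / [1 - sum_{j=1..k-1} phi_{k-1,j} rho(j)],
  phi_{k,j} = phi_{k-1,j} - phi_{kk} phi_{k-1,k-j},  j = 1..k-1.
Step k = 1:
  phi_11 = rho(1) = 0.7053.
Step k = 2:
  phi_22 = [rho(2) - phi_11 rho(1)] / [1 - phi_11 rho(1)] = [0.6826 - (0.7053)(0.7053)] / [1 - (0.7053)(0.7053)]
         = 0.18515191 / 0.50255191 = 0.368423.
  Update: phi_21 = phi_11 - phi_22 phi_11 = 0.7053 - (0.368423)(0.7053) = 0.445451.
Step k = 3:
  phi_33 = [rho(3) - phi_21 rho(2) - phi_22 rho(1)] / [1 - phi_21 rho(1) - phi_22 rho(2)]
    numerator   = 0.6482 - (0.445451)(0.6826) - (0.368423)(0.7053) = 0.08428613
    denominator = 1 - (0.445451)(0.7053) - (0.368423)(0.6826) = 0.4343376
  phi_33 = 0.08428613 / 0.4343376 = 0.1941.
Therefore phi_{33} = 0.1941.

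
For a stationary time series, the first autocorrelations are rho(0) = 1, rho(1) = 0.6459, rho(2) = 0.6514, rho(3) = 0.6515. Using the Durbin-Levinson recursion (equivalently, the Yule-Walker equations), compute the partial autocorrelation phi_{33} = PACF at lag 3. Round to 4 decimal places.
\phi_{33} = 0.2870

The PACF at lag k is phi_{kk}, the last component of the solution
to the Yule-Walker system G_k phi = r_k where
  (G_k)_{ij} = rho(|i - j|), (r_k)_i = rho(i), i,j = 1..k.
Equivalently, Durbin-Levinson gives phi_{kk} iteratively:
  phi_{11} = rho(1)
  phi_{kk} = [rho(k) - sum_{j=1..k-1} phi_{k-1,j} rho(k-j)]
            / [1 - sum_{j=1..k-1} phi_{k-1,j} rho(j)],
  phi_{k,j} = phi_{k-1,j} - phi_{kk} phi_{k-1,k-j},  j = 1..k-1.
Step k = 1:
  phi_11 = rho(1) = 0.6459.
Step k = 2:
  phi_22 = [rho(2) - phi_11 rho(1)] / [1 - phi_11 rho(1)] = [0.6514 - (0.6459)(0.6459)] / [1 - (0.6459)(0.6459)]
         = 0.23421319 / 0.58281319 = 0.401867.
  Update: phi_21 = phi_11 - phi_22 phi_11 = 0.6459 - (0.401867)(0.6459) = 0.386334.
Step k = 3:
  phi_33 = [rho(3) - phi_21 rho(2) - phi_22 rho(1)] / [1 - phi_21 rho(1) - phi_22 rho(2)]
    numerator   = 0.6515 - (0.386334)(0.6514) - (0.401867)(0.6459) = 0.14027615
    denominator = 1 - (0.386334)(0.6459) - (0.401867)(0.6514) = 0.48869072
  phi_33 = 0.14027615 / 0.48869072 = 0.287.
Therefore phi_{33} = 0.2870.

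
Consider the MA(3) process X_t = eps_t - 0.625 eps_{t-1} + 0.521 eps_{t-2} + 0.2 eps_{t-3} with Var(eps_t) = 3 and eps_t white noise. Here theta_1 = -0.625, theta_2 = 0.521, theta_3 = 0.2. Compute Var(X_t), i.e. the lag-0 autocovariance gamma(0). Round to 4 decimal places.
\gamma(0) = 5.1062

For an MA(q) process X_t = eps_t + sum_i theta_i eps_{t-i} with
Var(eps_t) = sigma^2, the variance is
  gamma(0) = sigma^2 * (1 + sum_i theta_i^2).
  sum_i theta_i^2 = (-0.625)^2 + (0.521)^2 + (0.2)^2 = 0.390625 + 0.271441 + 0.04 = 0.702066.
  gamma(0) = 3 * (1 + 0.702066) = 3 * 1.702066 = 5.106198, which rounds to 5.1062.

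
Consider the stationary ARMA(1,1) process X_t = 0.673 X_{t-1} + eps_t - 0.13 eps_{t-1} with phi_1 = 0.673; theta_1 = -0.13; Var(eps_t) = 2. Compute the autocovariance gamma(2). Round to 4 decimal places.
\gamma(2) = 1.2191

Multiply the model equation by X_{t-k} and take expectations. With theta_0 = psi_0 = 1 and psi_j the MA(infinity) weights, this gives
  gamma(k) - sum_i phi_i gamma(k-i) = c_k,
  c_k = sigma^2 * sum_{j=k..q} theta_j psi_{j-k}   (c_k = 0 for k > q),
using gamma(-m) = gamma(m).
psi-weights needed (psi_j = theta_j + sum_i phi_i psi_{j-i}):
  psi_1 = theta_1 + phi_1 = -0.13 + (0.673) = 0.543
Right-hand sides:
  c_0 = sigma^2 (1 + theta_1 psi_1) = 2 * (1 + (-0.13)(0.543)) = 2 * 0.92941 = 1.85882
  c_1 = sigma^2 theta_1 = 2 * (-0.13) = -0.26
  c_2 = 0
Equations for k = 0 and k = 1 (AR order 1):
  gamma(0) = phi_1 gamma(1) + c_0
  gamma(1) = phi_1 gamma(0) + c_1
Substituting the second into the first: gamma(0) (1 - phi_1^2) = c_0 + phi_1 c_1, so
  gamma(0) = (c_0 + phi_1 c_1) / (1 - phi_1^2) = (1.85882 + (0.673)(-0.26)) / (1 - (0.673)^2) = 1.68384 / 0.547071 = 3.077919.
  gamma(1) = phi_1 gamma(0) + c_1 = (0.673)(3.077919) + (-0.26) = 1.811439.
For k = 2 (> q): gamma(2) = phi_1 gamma(1) = (0.673)(1.811439) = 1.219099.
Therefore gamma(2) = 1.2191 (to 4 decimal places).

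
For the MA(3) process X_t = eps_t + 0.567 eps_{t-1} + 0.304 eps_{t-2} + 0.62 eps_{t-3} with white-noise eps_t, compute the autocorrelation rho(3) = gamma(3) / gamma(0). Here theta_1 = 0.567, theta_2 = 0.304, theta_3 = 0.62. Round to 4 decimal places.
\rho(3) = 0.3448

For an MA(q) process with theta_0 = 1, the autocovariance is
  gamma(k) = sigma^2 * sum_{i=0..q-k} theta_i * theta_{i+k},
and rho(k) = gamma(k) / gamma(0). Sigma^2 cancels.
  numerator   = (1)*(0.62) = 0.62.
  denominator = (1)^2 + (0.567)^2 + (0.304)^2 + (0.62)^2 = 1.798305.
  rho(3) = 0.62 / 1.798305 = 0.3448.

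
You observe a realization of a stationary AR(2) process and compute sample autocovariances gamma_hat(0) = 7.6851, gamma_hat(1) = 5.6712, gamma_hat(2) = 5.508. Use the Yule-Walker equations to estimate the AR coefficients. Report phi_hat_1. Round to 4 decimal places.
\hat\phi_{1} = 0.4590

The Yule-Walker equations for an AR(p) process read, in matrix form,
  Gamma_p phi = r_p,   with   (Gamma_p)_{ij} = gamma(|i - j|),
                       (r_p)_i = gamma(i),   i,j = 1..p.
Substitute the sample gammas (Toeplitz matrix and right-hand side of size 2):
  Gamma_p = [[7.6851, 5.6712], [5.6712, 7.6851]]
  r_p     = [5.6712, 5.508]
Written out:
  7.6851 phi_1 + 5.6712 phi_2 = 5.6712
  5.6712 phi_1 + 7.6851 phi_2 = 5.508
Solve by Cramer's rule:
  det = gamma(0)^2 - gamma(1)^2 = (7.6851)^2 - (5.6712)^2 = 59.06076201 - 32.16250944 = 26.89825257
  phi_hat_1 = [gamma(1) gamma(0) - gamma(1) gamma(2)] / det = [(5.6712)(7.6851) - (5.6712)(5.508)] / 26.89825257 = 12.34676952 / 26.89825257 = 0.459
  phi_hat_2 = [gamma(0) gamma(2) - gamma(1)^2] / det = [(7.6851)(5.508) - (5.6712)^2] / 26.89825257 = 10.16702136 / 26.89825257 = 0.378
So phi_hat = [0.4590, 0.3780].
Therefore phi_hat_1 = 0.4590.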